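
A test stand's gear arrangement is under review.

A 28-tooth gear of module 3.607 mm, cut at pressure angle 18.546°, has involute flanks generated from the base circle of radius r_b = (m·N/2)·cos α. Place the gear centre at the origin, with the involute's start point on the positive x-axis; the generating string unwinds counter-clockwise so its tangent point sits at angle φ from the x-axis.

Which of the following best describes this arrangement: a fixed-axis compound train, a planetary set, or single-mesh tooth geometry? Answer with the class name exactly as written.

single-mesh tooth geometry

topology: single-mesh involute geometry — m = 3.607, N = 28
classification: single-mesh tooth geometry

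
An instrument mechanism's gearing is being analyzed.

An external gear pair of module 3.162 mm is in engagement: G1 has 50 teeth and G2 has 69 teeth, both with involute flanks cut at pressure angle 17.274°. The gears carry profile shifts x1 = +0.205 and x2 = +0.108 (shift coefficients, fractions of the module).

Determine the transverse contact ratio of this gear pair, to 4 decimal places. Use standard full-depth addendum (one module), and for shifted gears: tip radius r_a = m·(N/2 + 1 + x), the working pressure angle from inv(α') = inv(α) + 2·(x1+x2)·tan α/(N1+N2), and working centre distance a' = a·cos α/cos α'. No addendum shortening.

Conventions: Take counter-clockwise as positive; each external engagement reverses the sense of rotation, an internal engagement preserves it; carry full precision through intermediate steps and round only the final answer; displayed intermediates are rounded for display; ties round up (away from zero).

class = single-mesh tooth geometry [involute pair 50T × 69T, m = 3.162]
base radii: r_b1 = 75.484501, r_b2 = 104.168611
tip radii: r_a1 = 82.860210, r_a2 = 112.592496
inv(α') = inv(17.274°) + 2·(+0.205+0.108)·tan α/(50+69) = 0.01111525  ⇒  α' = 18.19040°
a' = a·cos α / cos α' = 188.1390·cos 17.274°/cos 18.19040° = 189.103690
action lengths: √(r_a1²−r_b1²) = 34.174618, √(r_a2²−r_b2²) = 42.731377
base pitch p_b = π·m·cos α = 9.485662
CR = (34.174618 + 42.731377 − 189.103690·sin 18.19040°)/9.485662 = 1.884149
contact ratio ≈ 1.8841

1.8841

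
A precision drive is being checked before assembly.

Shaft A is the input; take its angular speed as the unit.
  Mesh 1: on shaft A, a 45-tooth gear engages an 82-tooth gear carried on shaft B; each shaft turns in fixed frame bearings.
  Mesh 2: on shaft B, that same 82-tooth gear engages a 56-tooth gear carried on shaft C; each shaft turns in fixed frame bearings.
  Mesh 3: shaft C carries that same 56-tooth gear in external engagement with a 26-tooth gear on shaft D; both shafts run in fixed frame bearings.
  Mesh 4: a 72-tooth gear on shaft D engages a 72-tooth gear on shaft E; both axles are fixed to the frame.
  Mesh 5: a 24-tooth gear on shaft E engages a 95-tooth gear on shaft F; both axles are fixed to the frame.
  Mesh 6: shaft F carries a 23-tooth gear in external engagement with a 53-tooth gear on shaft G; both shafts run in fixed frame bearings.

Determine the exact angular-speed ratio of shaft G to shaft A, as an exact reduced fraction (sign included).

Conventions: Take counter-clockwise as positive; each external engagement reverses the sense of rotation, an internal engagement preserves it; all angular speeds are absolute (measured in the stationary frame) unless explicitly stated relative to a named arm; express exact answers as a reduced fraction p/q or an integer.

2484/13091

class = fixed-axis compound train [6 meshes; 6 ratios multiply, 6 sense flips]
mesh 1 [45T→82T]: running ratio 45/82, sense −
mesh 2 [82T→56T]: running ratio 45/56, sense +
mesh 3 [56T→26T]: running ratio 45/26, sense −
mesh 4 [72T→72T]: running ratio 45/26, sense +
mesh 5 [24T→95T]: running ratio 108/247, sense −
mesh 6 [23T→53T]: running ratio 2484/13091, sense +
ω_out/ω_in = 2484/13091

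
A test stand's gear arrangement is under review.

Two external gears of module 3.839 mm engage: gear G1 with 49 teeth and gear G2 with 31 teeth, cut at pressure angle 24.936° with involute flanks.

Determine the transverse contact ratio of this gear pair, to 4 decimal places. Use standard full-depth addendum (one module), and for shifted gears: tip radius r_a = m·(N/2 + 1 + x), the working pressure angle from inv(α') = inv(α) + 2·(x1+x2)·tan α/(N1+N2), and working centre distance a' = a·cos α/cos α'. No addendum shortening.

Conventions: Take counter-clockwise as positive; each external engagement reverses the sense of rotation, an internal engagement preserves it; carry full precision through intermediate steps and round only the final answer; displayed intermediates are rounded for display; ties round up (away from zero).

class = single-mesh tooth geometry [involute pair 49T × 31T, m = 3.839]
base radii: r_b1 = 85.287580, r_b2 = 53.957448
tip radii: r_a1 = 97.894500, r_a2 = 63.343500
no profile shift: α' = α, a' = a
action lengths: √(r_a1²−r_b1²) = 48.055821, √(r_a2²−r_b2²) = 33.181211
base pitch p_b = π·m·cos α = 10.936279
CR = (48.055821 + 33.181211 − 153.560000·sin 24.93600°)/10.936279 = 1.508307
contact ratio ≈ 1.5083

1.5083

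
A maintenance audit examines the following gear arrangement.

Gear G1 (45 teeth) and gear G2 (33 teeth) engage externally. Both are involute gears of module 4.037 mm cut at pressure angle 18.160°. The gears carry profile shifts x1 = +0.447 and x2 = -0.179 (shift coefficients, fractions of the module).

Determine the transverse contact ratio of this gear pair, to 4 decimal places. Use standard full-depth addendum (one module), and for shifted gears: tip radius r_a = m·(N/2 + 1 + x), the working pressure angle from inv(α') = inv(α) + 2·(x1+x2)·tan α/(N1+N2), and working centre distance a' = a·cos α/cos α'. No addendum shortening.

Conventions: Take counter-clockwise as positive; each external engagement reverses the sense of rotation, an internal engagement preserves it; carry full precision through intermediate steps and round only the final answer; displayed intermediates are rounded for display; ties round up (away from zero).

1.7371

recognized (one external pair, fixed centres): single-mesh tooth geometry, m = 4.037, N1 = 45, N2 = 33
base radii: r_b1 = 86.308121, r_b2 = 63.292622
tip radii: r_a1 = 96.674039, r_a2 = 69.924877
inv(α') = inv(18.160°) + 2·(+0.447-0.179)·tan α/(45+33) = 0.01331207  ⇒  α' = 19.28391°
a' = a·cos α / cos α' = 157.4430·cos 18.160°/cos 19.28391° = 158.493210
action lengths: √(r_a1²−r_b1²) = 43.552015, √(r_a2²−r_b2²) = 29.724272
base pitch p_b = π·m·cos α = 12.050887
CR = (43.552015 + 29.724272 − 158.493210·sin 19.28391°)/12.050887 = 1.737133
contact ratio ≈ 1.7371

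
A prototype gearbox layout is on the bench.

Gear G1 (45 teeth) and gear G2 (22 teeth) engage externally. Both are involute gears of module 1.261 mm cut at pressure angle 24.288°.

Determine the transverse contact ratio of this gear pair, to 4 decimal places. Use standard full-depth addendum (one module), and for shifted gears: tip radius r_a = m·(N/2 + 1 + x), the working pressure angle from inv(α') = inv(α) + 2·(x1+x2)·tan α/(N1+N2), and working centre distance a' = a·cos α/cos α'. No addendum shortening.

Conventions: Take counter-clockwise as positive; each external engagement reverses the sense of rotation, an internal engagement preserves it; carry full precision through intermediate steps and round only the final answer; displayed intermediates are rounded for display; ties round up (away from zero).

recognized (one external pair, fixed centres): single-mesh tooth geometry, m = 1.261, N1 = 45, N2 = 22
base radii: r_b1 = 25.861234, r_b2 = 12.643270
tip radii: r_a1 = 29.633500, r_a2 = 15.132000
no profile shift: α' = α, a' = a
action lengths: √(r_a1²−r_b1²) = 14.468617, √(r_a2²−r_b2²) = 8.314153
base pitch p_b = π·m·cos α = 3.610909
CR = (14.468617 + 8.314153 − 42.243500·sin 24.28800°)/3.610909 = 1.497414
contact ratio ≈ 1.4974

1.4974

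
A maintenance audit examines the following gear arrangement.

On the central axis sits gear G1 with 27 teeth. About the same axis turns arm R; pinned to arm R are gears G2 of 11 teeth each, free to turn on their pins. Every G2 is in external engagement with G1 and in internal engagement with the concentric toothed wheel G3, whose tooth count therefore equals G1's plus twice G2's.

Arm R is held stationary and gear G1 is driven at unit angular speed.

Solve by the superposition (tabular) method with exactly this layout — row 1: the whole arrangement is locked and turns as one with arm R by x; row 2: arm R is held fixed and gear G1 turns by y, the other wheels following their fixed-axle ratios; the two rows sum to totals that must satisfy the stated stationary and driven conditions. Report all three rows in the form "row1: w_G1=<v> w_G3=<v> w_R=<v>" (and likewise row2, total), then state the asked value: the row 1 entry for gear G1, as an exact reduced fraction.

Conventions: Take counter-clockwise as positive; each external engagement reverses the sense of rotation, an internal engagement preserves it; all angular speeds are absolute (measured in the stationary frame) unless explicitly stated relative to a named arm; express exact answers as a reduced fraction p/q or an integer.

recognized (axles ride arm R): planetary set, 27/11/49 teeth
row 1 (train locked, turned with arm): all members turn x
row 2 (arm held, sun turns y): ω_ring = −(27/49)·y, ω_arm = 0
boundary: total ω_arm = x = 0 and total ω_sun = x + y = 1  ⇒  y = 1, x = 0
row 2 ring = −(27/49)·1 = -27/49
totals (row 1 + row 2): sun 0 + 1 = 1, ring 0 + (-27/49) = -27/49, arm 0 + 0 = 0
asked cell (row1, sun) = 0

row1: w_G1=0 w_G3=0 w_R=0
row2: w_G1=1 w_G3=-27/49 w_R=0
total: w_G1=1 w_G3=-27/49 w_R=0
asked value: 0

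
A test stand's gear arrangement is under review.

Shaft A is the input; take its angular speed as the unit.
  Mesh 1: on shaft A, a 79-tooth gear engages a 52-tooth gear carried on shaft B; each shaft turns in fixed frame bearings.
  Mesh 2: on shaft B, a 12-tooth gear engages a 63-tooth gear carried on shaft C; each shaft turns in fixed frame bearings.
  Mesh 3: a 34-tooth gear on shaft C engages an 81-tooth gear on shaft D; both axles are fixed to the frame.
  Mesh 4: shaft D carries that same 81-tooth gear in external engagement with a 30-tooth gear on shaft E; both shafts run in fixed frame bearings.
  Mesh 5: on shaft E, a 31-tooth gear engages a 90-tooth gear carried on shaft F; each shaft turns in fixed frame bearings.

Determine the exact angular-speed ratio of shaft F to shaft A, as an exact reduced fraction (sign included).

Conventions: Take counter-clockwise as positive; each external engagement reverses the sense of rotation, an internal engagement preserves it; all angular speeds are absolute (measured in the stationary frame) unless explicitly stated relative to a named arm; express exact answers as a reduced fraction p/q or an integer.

-41633/368550

class = fixed-axis compound train [5 meshes; 5 ratios multiply, 5 sense flips]
mesh 1 [79T→52T]: running ratio 79/52, sense −
mesh 2 [12T→63T]: running ratio 79/273, sense +
mesh 3 [34T→81T]: running ratio 2686/22113, sense −
mesh 4 [81T→30T]: running ratio 1343/4095, sense +
mesh 5 [31T→90T]: running ratio 41633/368550, sense −
ω_out/ω_in = -41633/368550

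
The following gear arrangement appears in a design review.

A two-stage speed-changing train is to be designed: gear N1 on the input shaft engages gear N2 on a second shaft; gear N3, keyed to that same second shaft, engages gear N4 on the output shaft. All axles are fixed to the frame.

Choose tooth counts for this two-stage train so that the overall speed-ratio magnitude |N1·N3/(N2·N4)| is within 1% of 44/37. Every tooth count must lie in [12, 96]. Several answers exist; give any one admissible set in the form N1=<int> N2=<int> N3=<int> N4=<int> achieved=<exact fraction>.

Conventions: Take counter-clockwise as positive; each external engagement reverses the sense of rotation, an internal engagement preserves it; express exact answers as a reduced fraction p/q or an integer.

class = fixed-axis compound train [2-stage, 44/37 wanted]
target = 44/37 in lowest terms: an exact hit needs N1·N3 = k·44 and N2·N4 = k·37 for one integer k, every count in [12, 96]; additionally prefer no 1:1 stage (N1 ≠ N2, N3 ≠ N4)
k = 1…11: no 1:1-free in-range split of k·44 and k·37 into factor pairs; take k = 12
k = 12: N1·N3 = 528 = 12·44, N2·N4 = 444 = 37·12
achieved = 12·44/(37·12) = 44/37; |achieved − target| = 0 ≤ 11/925 ✓

N1=12 N2=37 N3=44 N4=12 achieved=44/37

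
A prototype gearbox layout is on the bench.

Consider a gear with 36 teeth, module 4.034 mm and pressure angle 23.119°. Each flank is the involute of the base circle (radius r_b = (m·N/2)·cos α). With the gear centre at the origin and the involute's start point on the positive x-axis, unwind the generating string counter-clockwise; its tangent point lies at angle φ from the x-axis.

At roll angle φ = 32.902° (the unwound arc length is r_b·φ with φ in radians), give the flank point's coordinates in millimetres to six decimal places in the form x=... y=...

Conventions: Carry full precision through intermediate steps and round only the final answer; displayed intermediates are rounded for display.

x=76.900210 y=4.077921

recognized (one wheel, involute flank): single-mesh tooth geometry, m = 4.034, N = 36
pitch radius r_p = m·N/2 = 4.034·36/2 = 72.612000
base radius r_b = r_p·cos α = 72.612000·cos 23.119° = 66.780628
roll angle φ = 32.902° = 0.57424823 rad
x = r_b·(cos φ + φ·sin φ) = 76.900210
y = r_b·(sin φ − φ·cos φ) = 4.077921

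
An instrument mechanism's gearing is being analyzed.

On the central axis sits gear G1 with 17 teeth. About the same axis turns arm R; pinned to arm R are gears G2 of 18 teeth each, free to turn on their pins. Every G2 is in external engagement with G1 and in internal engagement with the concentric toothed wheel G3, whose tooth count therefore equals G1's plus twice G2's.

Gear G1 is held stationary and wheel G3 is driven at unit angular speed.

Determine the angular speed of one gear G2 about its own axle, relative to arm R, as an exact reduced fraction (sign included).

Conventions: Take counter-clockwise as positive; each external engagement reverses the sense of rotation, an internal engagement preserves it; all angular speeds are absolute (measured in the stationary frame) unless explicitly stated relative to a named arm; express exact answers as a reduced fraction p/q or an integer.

901/1260

recognized (axles ride arm R): planetary set, 17/18/53 teeth
ring teeth: 17 + 2·18 = 53
17(ω_sun−ω_arm) = −53(ω_ring−ω_arm),  ω_sun = 0, ω_ring = 1
17(0−ω_arm) = −53(1−ω_arm)  ⇒  70·ω_arm = 53  ⇒  ω_arm = 53/70
sun–planet mesh: 17·(0−53/70) = −18·(ω_p−ω_arm)  ⇒  ω_p−ω_arm = 901/1260
exact speed ratio = 901/1260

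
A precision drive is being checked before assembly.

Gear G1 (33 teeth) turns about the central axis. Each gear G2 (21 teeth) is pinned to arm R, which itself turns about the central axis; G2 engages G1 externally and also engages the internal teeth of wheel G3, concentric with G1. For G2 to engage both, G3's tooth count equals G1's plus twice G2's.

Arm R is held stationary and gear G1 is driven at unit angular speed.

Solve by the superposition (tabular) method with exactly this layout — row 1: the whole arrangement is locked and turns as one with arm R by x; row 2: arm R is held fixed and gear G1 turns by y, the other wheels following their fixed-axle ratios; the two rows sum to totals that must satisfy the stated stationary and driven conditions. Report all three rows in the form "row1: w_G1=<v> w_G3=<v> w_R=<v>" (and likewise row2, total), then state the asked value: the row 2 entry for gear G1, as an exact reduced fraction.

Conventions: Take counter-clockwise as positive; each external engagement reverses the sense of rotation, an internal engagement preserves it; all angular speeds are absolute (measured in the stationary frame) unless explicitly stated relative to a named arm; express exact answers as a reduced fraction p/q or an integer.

planetary set (33T centre, 21T on arm, 75T internal) — Willis relation
row 1 (train locked, turned with arm): all members turn x
row 2: sun turns y, ring = −(33/75)·y, arm 0
boundary: total ω_arm = x = 0 and total ω_sun = x + y = 1  ⇒  y = 1, x = 0
row 2 ring = −(33/75)·1 = -11/25
totals (row 1 + row 2): sun 0 + 1 = 1, ring 0 + (-11/25) = -11/25, arm 0 + 0 = 0
asked cell (row2, sun) = 1

row1: w_G1=0 w_G3=0 w_R=0
row2: w_G1=1 w_G3=-11/25 w_R=0
total: w_G1=1 w_G3=-11/25 w_R=0
asked value: 1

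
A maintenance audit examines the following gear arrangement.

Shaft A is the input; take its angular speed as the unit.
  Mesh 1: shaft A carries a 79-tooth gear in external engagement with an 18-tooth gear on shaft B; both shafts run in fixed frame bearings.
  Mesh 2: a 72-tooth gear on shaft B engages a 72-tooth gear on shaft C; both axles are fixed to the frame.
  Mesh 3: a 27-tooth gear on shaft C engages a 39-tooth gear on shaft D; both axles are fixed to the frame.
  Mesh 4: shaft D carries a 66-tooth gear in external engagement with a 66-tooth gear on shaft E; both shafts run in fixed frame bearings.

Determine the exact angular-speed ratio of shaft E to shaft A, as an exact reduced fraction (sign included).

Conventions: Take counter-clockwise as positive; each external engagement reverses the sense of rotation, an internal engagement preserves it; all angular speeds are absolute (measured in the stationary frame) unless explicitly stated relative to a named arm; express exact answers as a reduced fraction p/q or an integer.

79/26

class = fixed-axis compound train [4 meshes; 4 ratios multiply, 4 sense flips]
mesh 1 [79T→18T]: running ratio 79/18, sense −
mesh 2 [72T→72T]: running ratio 79/18, sense +
mesh 3 [27T→39T]: running ratio 79/26, sense −
mesh 4 [66T→66T]: running ratio 79/26, sense +
ω_out/ω_in = 79/26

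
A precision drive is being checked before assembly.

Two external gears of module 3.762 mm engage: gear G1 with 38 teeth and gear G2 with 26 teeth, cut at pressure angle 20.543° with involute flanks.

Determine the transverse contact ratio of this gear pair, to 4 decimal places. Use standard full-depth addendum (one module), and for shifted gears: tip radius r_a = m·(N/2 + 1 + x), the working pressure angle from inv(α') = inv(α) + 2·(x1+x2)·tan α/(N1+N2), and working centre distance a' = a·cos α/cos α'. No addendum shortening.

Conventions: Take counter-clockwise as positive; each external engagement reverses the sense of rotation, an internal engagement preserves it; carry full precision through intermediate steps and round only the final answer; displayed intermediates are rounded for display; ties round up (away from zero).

1.6387

recognized (one external pair, fixed centres): single-mesh tooth geometry, m = 3.762, N1 = 38, N2 = 26
base radii: r_b1 = 66.932649, r_b2 = 45.796023
tip radii: r_a1 = 75.240000, r_a2 = 52.668000
no profile shift: α' = α, a' = a
action lengths: √(r_a1²−r_b1²) = 34.366816, √(r_a2²−r_b2²) = 26.012352
base pitch p_b = π·m·cos α = 11.067112
CR = (34.366816 + 26.012352 − 120.384000·sin 20.54300°)/11.067112 = 1.638656
contact ratio ≈ 1.6387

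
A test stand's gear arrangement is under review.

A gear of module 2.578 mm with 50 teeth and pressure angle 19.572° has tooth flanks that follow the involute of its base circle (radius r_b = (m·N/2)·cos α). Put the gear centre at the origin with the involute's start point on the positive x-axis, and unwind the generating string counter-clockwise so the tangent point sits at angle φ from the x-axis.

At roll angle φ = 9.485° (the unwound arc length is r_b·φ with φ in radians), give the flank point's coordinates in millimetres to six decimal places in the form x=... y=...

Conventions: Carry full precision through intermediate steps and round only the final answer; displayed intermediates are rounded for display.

x=61.552568 y=0.091582

topology: single-mesh involute geometry — m = 2.578, N = 50
pitch radius r_p = m·N/2 = 2.578·50/2 = 64.450000
base radius r_b = r_p·cos α = 64.450000·cos 19.572° = 60.726161
roll angle φ = 9.485° = 0.16554448 rad
x = r_b·(cos φ + φ·sin φ) = 61.552568
y = r_b·(sin φ − φ·cos φ) = 0.091582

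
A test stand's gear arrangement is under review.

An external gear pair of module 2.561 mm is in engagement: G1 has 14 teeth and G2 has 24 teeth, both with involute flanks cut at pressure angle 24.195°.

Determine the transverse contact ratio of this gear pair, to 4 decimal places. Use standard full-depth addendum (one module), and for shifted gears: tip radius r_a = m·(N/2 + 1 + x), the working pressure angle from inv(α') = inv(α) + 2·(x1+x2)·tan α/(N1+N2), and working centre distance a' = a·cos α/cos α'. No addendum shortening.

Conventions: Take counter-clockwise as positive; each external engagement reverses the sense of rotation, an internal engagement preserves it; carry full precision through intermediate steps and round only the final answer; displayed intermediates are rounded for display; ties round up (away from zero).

1.4120

single-mesh involute tooth geometry (14T engaging 24T at module 2.561)
base radii: r_b1 = 16.352219, r_b2 = 28.032375
tip radii: r_a1 = 20.488000, r_a2 = 33.293000
no profile shift: α' = α, a' = a
action lengths: √(r_a1²−r_b1²) = 12.343545, √(r_a2²−r_b2²) = 17.961342
base pitch p_b = π·m·cos α = 7.338859
CR = (12.343545 + 17.961342 − 48.659000·sin 24.19500°)/7.338859 = 1.411979
contact ratio ≈ 1.4120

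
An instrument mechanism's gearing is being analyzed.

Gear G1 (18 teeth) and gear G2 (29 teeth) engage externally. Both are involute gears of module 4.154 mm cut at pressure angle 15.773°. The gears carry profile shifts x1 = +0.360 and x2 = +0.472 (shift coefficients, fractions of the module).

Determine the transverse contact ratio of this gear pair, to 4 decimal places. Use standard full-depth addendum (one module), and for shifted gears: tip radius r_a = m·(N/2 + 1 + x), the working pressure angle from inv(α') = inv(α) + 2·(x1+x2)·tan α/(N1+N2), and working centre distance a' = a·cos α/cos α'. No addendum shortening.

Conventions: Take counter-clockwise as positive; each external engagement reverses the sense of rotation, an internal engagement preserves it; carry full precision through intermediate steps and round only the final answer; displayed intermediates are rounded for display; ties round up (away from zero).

1.5893

recognized (one external pair, fixed centres): single-mesh tooth geometry, m = 4.154, N1 = 18, N2 = 29
base radii: r_b1 = 35.978275, r_b2 = 57.964998
tip radii: r_a1 = 43.035440, r_a2 = 66.347688
inv(α') = inv(15.773°) + 2·(+0.360+0.472)·tan α/(18+29) = 0.01717217  ⇒  α' = 20.93260°
a' = a·cos α / cos α' = 97.6190·cos 15.773°/cos 20.93260° = 100.581519
action lengths: √(r_a1²−r_b1²) = 23.613827, √(r_a2²−r_b2²) = 32.281181
base pitch p_b = π·m·cos α = 12.558787
CR = (23.613827 + 32.281181 − 100.581519·sin 20.93260°)/12.558787 = 1.589349
contact ratio ≈ 1.5893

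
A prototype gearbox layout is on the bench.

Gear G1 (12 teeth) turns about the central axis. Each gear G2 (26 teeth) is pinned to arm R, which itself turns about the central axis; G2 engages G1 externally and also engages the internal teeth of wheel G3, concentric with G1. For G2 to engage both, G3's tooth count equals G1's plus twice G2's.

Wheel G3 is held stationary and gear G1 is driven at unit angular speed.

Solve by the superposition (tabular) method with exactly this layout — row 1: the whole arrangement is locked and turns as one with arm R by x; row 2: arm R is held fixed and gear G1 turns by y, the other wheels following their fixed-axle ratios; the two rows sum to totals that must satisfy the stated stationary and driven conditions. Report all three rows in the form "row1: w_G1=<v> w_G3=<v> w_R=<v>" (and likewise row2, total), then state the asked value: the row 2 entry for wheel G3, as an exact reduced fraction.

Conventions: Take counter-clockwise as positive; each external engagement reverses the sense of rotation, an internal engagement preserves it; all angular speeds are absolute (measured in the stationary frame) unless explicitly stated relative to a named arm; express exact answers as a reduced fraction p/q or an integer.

row1: w_G1=3/19 w_G3=3/19 w_R=3/19
row2: w_G1=16/19 w_G3=-3/19 w_R=0
total: w_G1=1 w_G3=0 w_R=3/19
asked value: -3/19

class = planetary set [G3 = 12+2·26 = 64; Willis about the carrier]
row 1: whole set turns with the arm by x
row 2 (arm held, sun turns y): ω_ring = −(12/64)·y, ω_arm = 0
boundary: total ω_ring = x − (12/64)·y = 0 and total ω_sun = x + y = 1  ⇒  y = 16/19, x = 3/19
row 2 ring = −(12/64)·16/19 = -3/19
totals (row 1 + row 2): sun 3/19 + 16/19 = 1, ring 3/19 + (-3/19) = 0, arm 3/19 + 0 = 3/19
asked cell (row2, ring) = -3/19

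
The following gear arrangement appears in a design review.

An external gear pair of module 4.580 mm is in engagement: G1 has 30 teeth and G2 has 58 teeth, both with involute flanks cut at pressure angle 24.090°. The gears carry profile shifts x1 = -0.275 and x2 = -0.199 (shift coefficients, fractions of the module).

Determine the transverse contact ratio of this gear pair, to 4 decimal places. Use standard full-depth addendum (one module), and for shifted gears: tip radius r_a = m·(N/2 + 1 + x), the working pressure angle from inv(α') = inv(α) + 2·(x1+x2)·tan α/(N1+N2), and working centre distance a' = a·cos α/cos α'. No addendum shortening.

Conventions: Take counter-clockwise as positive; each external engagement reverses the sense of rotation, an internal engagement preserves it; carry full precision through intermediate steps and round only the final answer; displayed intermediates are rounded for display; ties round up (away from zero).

1.6334

class = single-mesh tooth geometry [involute pair 30T × 58T, m = 4.580]
base radii: r_b1 = 62.716603, r_b2 = 121.252099
tip radii: r_a1 = 72.020500, r_a2 = 136.488580
inv(α') = inv(24.090°) + 2·(-0.275-0.199)·tan α/(30+58) = 0.02184574  ⇒  α' = 22.61002°
a' = a·cos α / cos α' = 201.5200·cos 24.090°/cos 22.61002° = 199.285169
action lengths: √(r_a1²−r_b1²) = 35.405933, √(r_a2²−r_b2²) = 62.666266
base pitch p_b = π·m·cos α = 13.135335
CR = (35.405933 + 62.666266 − 199.285169·sin 22.61002°)/13.135335 = 1.633430
contact ratio ≈ 1.6334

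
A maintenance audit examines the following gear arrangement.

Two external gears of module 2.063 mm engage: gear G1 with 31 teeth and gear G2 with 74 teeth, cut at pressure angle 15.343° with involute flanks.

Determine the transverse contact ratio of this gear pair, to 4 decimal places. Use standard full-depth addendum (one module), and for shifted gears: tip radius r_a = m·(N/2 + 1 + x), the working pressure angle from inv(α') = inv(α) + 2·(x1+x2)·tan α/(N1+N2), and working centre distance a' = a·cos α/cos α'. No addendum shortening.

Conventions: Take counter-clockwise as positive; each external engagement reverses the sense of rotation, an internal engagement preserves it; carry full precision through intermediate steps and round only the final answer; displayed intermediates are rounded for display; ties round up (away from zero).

2.0354

single-mesh involute tooth geometry (31T engaging 74T at module 2.063)
base radii: r_b1 = 30.836829, r_b2 = 73.610495
tip radii: r_a1 = 34.039500, r_a2 = 78.394000
no profile shift: α' = α, a' = a
action lengths: √(r_a1²−r_b1²) = 14.414490, √(r_a2²−r_b2²) = 26.965055
base pitch p_b = π·m·cos α = 6.250113
CR = (14.414490 + 26.965055 − 108.307500·sin 15.34300°)/6.250113 = 2.035438
contact ratio ≈ 2.0354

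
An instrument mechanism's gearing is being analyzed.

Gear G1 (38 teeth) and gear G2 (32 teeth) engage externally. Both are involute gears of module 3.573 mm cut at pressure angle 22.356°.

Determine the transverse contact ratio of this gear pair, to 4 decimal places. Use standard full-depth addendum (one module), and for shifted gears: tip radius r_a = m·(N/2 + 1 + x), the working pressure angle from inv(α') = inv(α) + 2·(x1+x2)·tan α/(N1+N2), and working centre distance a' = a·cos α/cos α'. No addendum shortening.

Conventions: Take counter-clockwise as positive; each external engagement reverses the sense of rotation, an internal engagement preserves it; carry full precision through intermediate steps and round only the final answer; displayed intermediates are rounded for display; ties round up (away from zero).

1.5858

topology: single-mesh involute geometry — m = 3.573, 38T/32T pair
base radii: r_b1 = 62.784505, r_b2 = 52.871162
tip radii: r_a1 = 71.460000, r_a2 = 60.741000
no profile shift: α' = α, a' = a
action lengths: √(r_a1²−r_b1²) = 34.126787, √(r_a2²−r_b2²) = 29.901661
base pitch p_b = π·m·cos α = 10.381228
CR = (34.126787 + 29.901661 − 125.055000·sin 22.35600°)/10.381228 = 1.585795
contact ratio ≈ 1.5858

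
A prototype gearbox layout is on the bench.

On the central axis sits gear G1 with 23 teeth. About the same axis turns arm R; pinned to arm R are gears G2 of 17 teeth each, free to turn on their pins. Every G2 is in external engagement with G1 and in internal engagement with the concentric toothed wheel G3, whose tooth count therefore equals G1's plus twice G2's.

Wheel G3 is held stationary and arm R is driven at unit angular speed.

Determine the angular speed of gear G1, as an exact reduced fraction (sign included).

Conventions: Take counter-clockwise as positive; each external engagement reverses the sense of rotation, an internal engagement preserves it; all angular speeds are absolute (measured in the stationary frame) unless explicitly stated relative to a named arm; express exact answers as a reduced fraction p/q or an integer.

recognized (axles ride arm R): planetary set, 23/17/57 teeth
ring teeth: 23 + 2·17 = 57
23(ω_sun−ω_arm) = −57(ω_ring−ω_arm),  ω_ring = 0, ω_arm = 1
ω_sun = 1 − (57/23)(0−1) = 80/23
exact speed ratio = 80/23

80/23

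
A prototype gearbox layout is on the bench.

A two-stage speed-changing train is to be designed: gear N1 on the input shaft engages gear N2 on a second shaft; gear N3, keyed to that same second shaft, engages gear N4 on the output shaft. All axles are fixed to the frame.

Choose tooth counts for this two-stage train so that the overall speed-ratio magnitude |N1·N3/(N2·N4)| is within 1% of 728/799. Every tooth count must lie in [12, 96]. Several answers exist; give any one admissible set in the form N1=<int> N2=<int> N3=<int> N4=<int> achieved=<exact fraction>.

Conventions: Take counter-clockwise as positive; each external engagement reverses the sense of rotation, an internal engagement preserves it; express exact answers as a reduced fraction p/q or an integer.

2-stage fixed-axis compound train for ratio 728/799
target = 728/799 in lowest terms: an exact hit needs N1·N3 = k·728 and N2·N4 = k·799 for one integer k, every count in [12, 96]; additionally prefer no 1:1 stage (N1 ≠ N2, N3 ≠ N4)
k = 1: N1·N3 = 728 = 13·56, N2·N4 = 799 = 17·47
achieved = 13·56/(17·47) = 728/799; |achieved − target| = 0 ≤ 182/19975 ✓

N1=13 N2=17 N3=56 N4=47 achieved=728/799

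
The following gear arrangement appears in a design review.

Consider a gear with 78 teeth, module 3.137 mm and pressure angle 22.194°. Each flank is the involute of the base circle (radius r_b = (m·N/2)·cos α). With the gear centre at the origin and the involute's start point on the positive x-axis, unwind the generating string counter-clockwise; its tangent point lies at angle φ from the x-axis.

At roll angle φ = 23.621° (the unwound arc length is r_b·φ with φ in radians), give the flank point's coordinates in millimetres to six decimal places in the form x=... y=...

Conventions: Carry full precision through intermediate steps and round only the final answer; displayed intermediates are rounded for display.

x=122.499955 y=2.601084

topology: single-mesh involute geometry — m = 3.137, N = 78
pitch radius r_p = m·N/2 = 3.137·78/2 = 122.343000
base radius r_b = r_p·cos α = 122.343000·cos 22.194° = 113.278625
roll angle φ = 23.621° = 0.41226422 rad
x = r_b·(cos φ + φ·sin φ) = 122.499955
y = r_b·(sin φ − φ·cos φ) = 2.601084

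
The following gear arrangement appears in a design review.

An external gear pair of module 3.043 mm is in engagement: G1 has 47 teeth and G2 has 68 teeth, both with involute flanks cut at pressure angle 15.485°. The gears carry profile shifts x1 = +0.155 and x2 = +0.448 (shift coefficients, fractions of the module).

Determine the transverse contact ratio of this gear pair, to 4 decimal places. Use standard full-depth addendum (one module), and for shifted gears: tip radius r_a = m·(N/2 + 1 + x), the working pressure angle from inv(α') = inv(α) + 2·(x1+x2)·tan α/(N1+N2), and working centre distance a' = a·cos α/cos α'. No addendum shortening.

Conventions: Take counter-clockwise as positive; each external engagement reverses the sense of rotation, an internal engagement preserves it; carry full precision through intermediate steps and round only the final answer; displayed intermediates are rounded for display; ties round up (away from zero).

single-mesh involute tooth geometry (47T engaging 68T at module 3.043)
base radii: r_b1 = 68.914696, r_b2 = 99.706369
tip radii: r_a1 = 75.025165, r_a2 = 107.868264
inv(α') = inv(15.485°) + 2·(+0.155+0.448)·tan α/(47+68) = 0.00968373  ⇒  α' = 17.39417°
a' = a·cos α / cos α' = 174.9725·cos 15.485°/cos 17.39417° = 176.701494
action lengths: √(r_a1²−r_b1²) = 29.657040, √(r_a2²−r_b2²) = 41.160689
base pitch p_b = π·m·cos α = 9.212847
CR = (29.657040 + 41.160689 − 176.701494·sin 17.39417°)/9.212847 = 1.953134
contact ratio ≈ 1.9531

1.9531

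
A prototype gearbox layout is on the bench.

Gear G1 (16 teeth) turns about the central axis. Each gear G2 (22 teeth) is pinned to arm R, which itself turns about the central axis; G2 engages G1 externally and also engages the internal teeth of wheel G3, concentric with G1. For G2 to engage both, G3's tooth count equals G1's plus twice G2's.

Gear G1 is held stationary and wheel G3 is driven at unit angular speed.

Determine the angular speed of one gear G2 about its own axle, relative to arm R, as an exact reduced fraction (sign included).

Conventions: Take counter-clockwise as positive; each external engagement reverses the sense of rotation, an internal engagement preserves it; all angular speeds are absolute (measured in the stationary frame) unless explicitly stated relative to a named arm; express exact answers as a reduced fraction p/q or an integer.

class = planetary set [G3 = 16+2·22 = 60; Willis about the carrier]
ring teeth: 16 + 2·22 = 60
16(ω_sun−ω_arm) = −60(ω_ring−ω_arm),  ω_sun = 0, ω_ring = 1
16(0−ω_arm) = −60(1−ω_arm)  ⇒  76·ω_arm = 60  ⇒  ω_arm = 15/19
sun–planet mesh: 16·(0−15/19) = −22·(ω_p−ω_arm)  ⇒  ω_p−ω_arm = 120/209
exact speed ratio = 120/209

120/209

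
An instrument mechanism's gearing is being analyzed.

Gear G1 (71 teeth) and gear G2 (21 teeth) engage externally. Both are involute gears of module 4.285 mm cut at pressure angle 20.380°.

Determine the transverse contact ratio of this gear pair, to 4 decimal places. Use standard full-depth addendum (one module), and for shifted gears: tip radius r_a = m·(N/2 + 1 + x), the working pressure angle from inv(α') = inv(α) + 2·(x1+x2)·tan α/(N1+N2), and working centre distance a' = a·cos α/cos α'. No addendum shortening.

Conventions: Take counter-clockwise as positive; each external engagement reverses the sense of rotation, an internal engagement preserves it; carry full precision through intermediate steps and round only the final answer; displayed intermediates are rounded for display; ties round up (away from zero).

1.6715

single-mesh involute tooth geometry (71T engaging 21T at module 4.285)
base radii: r_b1 = 142.595493, r_b2 = 42.176132
tip radii: r_a1 = 156.402500, r_a2 = 49.277500
no profile shift: α' = α, a' = a
action lengths: √(r_a1²−r_b1²) = 64.251594, √(r_a2²−r_b2²) = 25.484229
base pitch p_b = π·m·cos α = 12.619069
CR = (64.251594 + 25.484229 − 197.110000·sin 20.38000°)/12.619069 = 1.671540
contact ratio ≈ 1.6715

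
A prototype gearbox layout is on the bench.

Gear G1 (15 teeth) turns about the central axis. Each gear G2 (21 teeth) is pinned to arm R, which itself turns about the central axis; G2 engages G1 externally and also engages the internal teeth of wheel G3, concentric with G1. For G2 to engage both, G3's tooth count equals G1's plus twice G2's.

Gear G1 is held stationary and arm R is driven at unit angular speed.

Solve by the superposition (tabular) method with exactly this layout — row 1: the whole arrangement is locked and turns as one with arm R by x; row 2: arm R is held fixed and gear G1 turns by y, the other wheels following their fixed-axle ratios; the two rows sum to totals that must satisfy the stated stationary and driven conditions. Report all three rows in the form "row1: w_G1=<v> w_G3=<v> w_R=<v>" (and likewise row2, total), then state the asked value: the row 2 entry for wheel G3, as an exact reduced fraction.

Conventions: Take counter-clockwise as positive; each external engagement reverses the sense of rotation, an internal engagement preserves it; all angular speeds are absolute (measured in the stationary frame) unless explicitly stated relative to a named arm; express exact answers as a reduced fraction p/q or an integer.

row1: w_G1=1 w_G3=1 w_R=1
row2: w_G1=-1 w_G3=5/19 w_R=0
total: w_G1=0 w_G3=24/19 w_R=1
asked value: 5/19

planetary set (15T centre, 21T on arm, 57T internal) — Willis relation
row 1 (train locked, turned with arm): all members turn x
row 2: sun turns y, ring = −(15/57)·y, arm 0
boundary: total ω_sun = x + y = 0 and total ω_arm = x = 1  ⇒  y = -1, x = 1
row 2 ring = −(15/57)·(-1) = 5/19
totals (row 1 + row 2): sun 1 + (-1) = 0, ring 1 + 5/19 = 24/19, arm 1 + 0 = 1
asked cell (row2, ring) = 5/19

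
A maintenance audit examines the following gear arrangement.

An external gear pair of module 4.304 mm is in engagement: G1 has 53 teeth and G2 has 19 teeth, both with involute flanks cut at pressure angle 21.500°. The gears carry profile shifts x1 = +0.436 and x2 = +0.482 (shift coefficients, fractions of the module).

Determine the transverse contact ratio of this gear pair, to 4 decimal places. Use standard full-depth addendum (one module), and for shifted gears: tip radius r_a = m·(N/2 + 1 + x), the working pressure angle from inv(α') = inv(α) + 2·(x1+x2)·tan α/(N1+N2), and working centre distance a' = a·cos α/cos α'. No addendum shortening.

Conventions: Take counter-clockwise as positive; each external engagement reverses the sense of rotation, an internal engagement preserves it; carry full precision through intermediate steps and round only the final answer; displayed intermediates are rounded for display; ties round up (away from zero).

recognized (one external pair, fixed centres): single-mesh tooth geometry, m = 4.304, N1 = 53, N2 = 19
base radii: r_b1 = 106.119706, r_b2 = 38.042914
tip radii: r_a1 = 120.236544, r_a2 = 47.266528
inv(α') = inv(21.500°) + 2·(+0.436+0.482)·tan α/(53+19) = 0.02870940  ⇒  α' = 24.66123°
a' = a·cos α / cos α' = 154.9440·cos 21.500°/cos 24.66123° = 158.631267
action lengths: √(r_a1²−r_b1²) = 56.528174, √(r_a2²−r_b2²) = 28.051050
base pitch p_b = π·m·cos α = 12.580562
CR = (56.528174 + 28.051050 − 158.631267·sin 24.66123°)/12.580562 = 1.461776
contact ratio ≈ 1.4618

1.4618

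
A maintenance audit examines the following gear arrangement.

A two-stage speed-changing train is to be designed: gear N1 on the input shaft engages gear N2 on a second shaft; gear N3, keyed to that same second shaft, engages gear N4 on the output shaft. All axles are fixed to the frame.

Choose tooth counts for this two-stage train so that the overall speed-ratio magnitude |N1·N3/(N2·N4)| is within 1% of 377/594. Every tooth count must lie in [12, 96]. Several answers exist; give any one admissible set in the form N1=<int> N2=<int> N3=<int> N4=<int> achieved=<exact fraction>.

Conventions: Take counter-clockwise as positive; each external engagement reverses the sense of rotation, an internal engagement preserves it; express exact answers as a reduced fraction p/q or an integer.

topology: fixed-axis compound train — 2 stages, target 377/594
target = 377/594 in lowest terms: an exact hit needs N1·N3 = k·377 and N2·N4 = k·594 for one integer k, every count in [12, 96]; additionally prefer no 1:1 stage (N1 ≠ N2, N3 ≠ N4)
k = 1: N1·N3 = 377 = 13·29, N2·N4 = 594 = 18·33
achieved = 13·29/(18·33) = 377/594; |achieved − target| = 0 ≤ 377/59400 ✓

N1=13 N2=18 N3=29 N4=33 achieved=377/594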